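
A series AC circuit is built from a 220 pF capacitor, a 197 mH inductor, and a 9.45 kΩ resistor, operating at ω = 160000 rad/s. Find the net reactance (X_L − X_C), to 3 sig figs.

X_L = ωL = 31500 Ω
X_C = 1/(ωC) = 28400 Ω
X = 31500 − 28400 = 3110 Ω

3110 Ω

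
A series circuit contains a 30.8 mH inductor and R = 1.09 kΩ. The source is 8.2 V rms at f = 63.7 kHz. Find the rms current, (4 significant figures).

ω = 2πf = 400200 rad/s
X_L = ωL = 12330 Ω
Z = 1090 + j12330 Ω
|Z| = √(1090² + 12330²) = 12380 Ω
I = V/|Z| = 8.2/12380 = 662.6 μA

662.6 μA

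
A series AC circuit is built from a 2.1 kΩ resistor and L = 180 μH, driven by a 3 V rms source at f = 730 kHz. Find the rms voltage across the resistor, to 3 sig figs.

2.79 V

ω = 2πf = 4.587e+06 rad/s
X_L = ωL = 826 Ω
Z = 2100 + j826 Ω
|Z| = √(2100² + 826²) = 2260 Ω
I = V/|Z| = 1.33 mA
V_R = I·|Z_R| = 0.00133 × 2100 = 2.79 V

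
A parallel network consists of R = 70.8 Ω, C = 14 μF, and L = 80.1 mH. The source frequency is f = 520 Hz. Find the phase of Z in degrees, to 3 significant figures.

-71.4°

ω = 2πf = 3267 rad/s
X_L = ωL = 262 Ω
X_C = 1/(ωC) = 21.9 Ω
Parallel: admittances add. Y = 1/R + 1/(jωL) + jωC
Y = (0.0141 + j0.0419) S
|Y| = 0.0442 S → |Z| = 1/|Y| = 22.6 Ω, ∠Z = −∠Y = -71.4°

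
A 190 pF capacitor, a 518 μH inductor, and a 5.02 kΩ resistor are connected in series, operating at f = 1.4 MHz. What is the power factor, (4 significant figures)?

ω = 2πf = 8.796e+06 rad/s
X_L = ωL = 4557 Ω
X_C = 1/(ωC) = 598.3 Ω
Net reactance X = X_L − X_C = 3958 Ω
Z = 5020 + j3958 Ω
|Z| = √(5020² + 3958²) = 6393 Ω
∠Z = arctan(3958/5020) = 38.26°
cos φ = cos(38.26°) = 0.7853

0.7853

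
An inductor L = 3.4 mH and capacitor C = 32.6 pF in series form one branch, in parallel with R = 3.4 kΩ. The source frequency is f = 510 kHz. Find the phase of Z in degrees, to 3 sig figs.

ω = 2πf = 3.204e+06 rad/s
X_L = ωL = 10900 Ω
X_C = 1/(ωC) = 9570 Ω
Branch 1: Z₁ = R = 3400 Ω
Branch 2 (series LC): Z₂ = j(X_L − X_C) = j1320 Ω
Parallel: Z = Z₁Z₂/(Z₁+Z₂), |Z| = 1230 Ω, ∠Z = 68.7°

68.7°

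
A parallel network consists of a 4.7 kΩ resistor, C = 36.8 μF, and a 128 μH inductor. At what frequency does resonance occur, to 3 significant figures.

2.32 kHz

ω₀ = 1/√(LC) = 1/√(0.000128 × 3.68e-05) = 14570 rad/s
f₀ = ω₀/(2π) = 2.32 kHz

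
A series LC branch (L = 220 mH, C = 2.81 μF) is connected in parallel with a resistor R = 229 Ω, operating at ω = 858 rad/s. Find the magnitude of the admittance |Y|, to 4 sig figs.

X_L = ωL = 188.8 Ω
X_C = 1/(ωC) = 414.8 Ω
Branch 1: Z₁ = R = 229.0 Ω
Branch 2 (series LC): Z₂ = j(X_L − X_C) = −j226.0 Ω
Parallel: Z = Z₁Z₂/(Z₁+Z₂), |Z| = 160.9 Ω, ∠Z = -45.38°
|Y| = 1/|Z| = 6.217 mS

6.217 mS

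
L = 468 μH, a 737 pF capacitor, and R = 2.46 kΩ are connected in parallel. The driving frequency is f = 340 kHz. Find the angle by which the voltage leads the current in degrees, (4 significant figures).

ω = 2πf = 2.136e+06 rad/s
X_L = ωL = 999.8 Ω
X_C = 1/(ωC) = 635.1 Ω
Parallel: admittances add. Y = 1/R + 1/(jωL) + jωC
Y = (0.0004065 + j0.0005742) S
|Y| = 0.0007035 S → |Z| = 1/|Y| = 1421 Ω, ∠Z = −∠Y = -54.70°

-54.70°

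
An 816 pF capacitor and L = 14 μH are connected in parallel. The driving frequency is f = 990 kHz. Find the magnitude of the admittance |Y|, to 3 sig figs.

6.41 mS

ω = 2πf = 6.22e+06 rad/s
X_L = ωL = 87.1 Ω
X_C = 1/(ωC) = 197 Ω
Parallel: admittances add. Y = 1/(jωL) + jωC
Y = (0 − j0.00641) S
|Y| = 0.00641 S → |Z| = 1/|Y| = 156 Ω, ∠Z = −∠Y = 90.0°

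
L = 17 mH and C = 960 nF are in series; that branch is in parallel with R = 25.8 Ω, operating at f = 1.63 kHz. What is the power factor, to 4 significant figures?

ω = 2πf = 10240 rad/s
X_L = ωL = 174.1 Ω
X_C = 1/(ωC) = 101.7 Ω
Branch 1: Z₁ = R = 25.80 Ω
Branch 2 (series LC): Z₂ = j(X_L − X_C) = j72.40 Ω
Parallel: Z = Z₁Z₂/(Z₁+Z₂), |Z| = 24.30 Ω, ∠Z = 19.61°
cos φ = cos(19.61°) = 0.9420

0.9420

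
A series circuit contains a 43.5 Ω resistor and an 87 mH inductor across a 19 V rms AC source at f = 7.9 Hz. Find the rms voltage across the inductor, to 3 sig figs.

1.88 V

ω = 2πf = 49.64 rad/s
X_L = ωL = 4.32 Ω
Z = 43.5 + j4.32 Ω
|Z| = √(43.5² + 4.32²) = 43.7 Ω
I = V/|Z| = 435 mA
V_L = I·|Z_L| = 0.435 × 4.32 = 1.88 V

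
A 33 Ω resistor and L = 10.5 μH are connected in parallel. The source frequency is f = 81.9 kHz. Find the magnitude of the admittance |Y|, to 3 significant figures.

ω = 2πf = 514600 rad/s
X_L = ωL = 5.40 Ω
Parallel: admittances add. Y = 1/R + 1/(jωL)
Y = (0.0303 − j0.185) S
|Y| = 0.188 S → |Z| = 1/|Y| = 5.33 Ω, ∠Z = −∠Y = 80.7°

188 mS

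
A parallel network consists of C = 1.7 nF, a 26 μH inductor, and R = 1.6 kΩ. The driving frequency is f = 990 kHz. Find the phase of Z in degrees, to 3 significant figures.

ω = 2πf = 6.22e+06 rad/s
X_L = ωL = 162 Ω
X_C = 1/(ωC) = 94.6 Ω
Parallel: admittances add. Y = 1/R + 1/(jωL) + jωC
Y = (0.000625 + j0.00439) S
|Y| = 0.00444 S → |Z| = 1/|Y| = 225 Ω, ∠Z = −∠Y = -81.9°

-81.9°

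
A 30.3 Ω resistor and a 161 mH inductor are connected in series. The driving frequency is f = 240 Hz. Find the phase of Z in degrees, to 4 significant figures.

ω = 2πf = 1508 rad/s
X_L = ωL = 242.8 Ω
Z = 30.30 + j242.8 Ω
|Z| = √(30.30² + 242.8²) = 244.7 Ω
∠Z = arctan(242.8/30.30) = 82.89°

82.89°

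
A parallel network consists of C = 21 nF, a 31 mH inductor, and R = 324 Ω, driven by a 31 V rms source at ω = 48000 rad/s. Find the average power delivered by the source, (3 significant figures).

X_L = ωL = 1490 Ω
X_C = 1/(ωC) = 992 Ω
Parallel: admittances add. Y = 1/R + 1/(jωL) + jωC
Y = (0.00309 + j0.000336) S
|Y| = 0.00310 S → |Z| = 1/|Y| = 322 Ω, ∠Z = −∠Y = -6.21°
I = V/|Z| = 96.2 mA
P = VI cos φ = 31 × 0.0962 × cos(-6.21°) = 2.97 W

2.97 W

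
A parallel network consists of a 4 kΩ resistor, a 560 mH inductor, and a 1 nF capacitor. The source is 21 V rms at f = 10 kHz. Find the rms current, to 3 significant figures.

5.30 mA

ω = 2πf = 62830 rad/s
X_L = ωL = 35200 Ω
X_C = 1/(ωC) = 15900 Ω
Parallel: admittances add. Y = 1/R + 1/(jωL) + jωC
Y = (0.000250 + j3.44e-05) S
|Y| = 0.000252 S → |Z| = 1/|Y| = 3960 Ω, ∠Z = −∠Y = -7.84°
I = V/|Z| = 21/3960 = 5.30 mA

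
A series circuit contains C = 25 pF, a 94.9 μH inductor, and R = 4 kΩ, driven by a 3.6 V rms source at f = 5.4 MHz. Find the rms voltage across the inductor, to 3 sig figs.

2.58 V

ω = 2πf = 3.393e+07 rad/s
X_L = ωL = 3220 Ω
X_C = 1/(ωC) = 1180 Ω
Net reactance X = X_L − X_C = 2040 Ω
Z = 4000 + j2040 Ω
|Z| = √(4000² + 2040²) = 4490 Ω
I = V/|Z| = 802 μA
V_L = I·|Z_L| = 0.000802 × 3220 = 2.58 V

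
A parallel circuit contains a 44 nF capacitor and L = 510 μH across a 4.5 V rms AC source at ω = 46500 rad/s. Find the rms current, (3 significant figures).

181 mA

X_L = ωL = 23.7 Ω
X_C = 1/(ωC) = 489 Ω
Parallel: admittances add. Y = 1/(jωL) + jωC
Y = (0 − j0.0401) S
|Y| = 0.0401 S → |Z| = 1/|Y| = 24.9 Ω, ∠Z = −∠Y = 90.0°
I = V/|Z| = 4.5/24.9 = 181 mA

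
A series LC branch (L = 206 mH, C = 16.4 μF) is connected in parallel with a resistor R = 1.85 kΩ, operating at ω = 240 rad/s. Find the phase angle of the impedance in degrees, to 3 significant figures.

-83.7°

X_L = ωL = 49.4 Ω
X_C = 1/(ωC) = 254 Ω
Branch 1: Z₁ = R = 1850 Ω
Branch 2 (series LC): Z₂ = j(X_L − X_C) = −j205 Ω
Parallel: Z = Z₁Z₂/(Z₁+Z₂), |Z| = 203 Ω, ∠Z = -83.7°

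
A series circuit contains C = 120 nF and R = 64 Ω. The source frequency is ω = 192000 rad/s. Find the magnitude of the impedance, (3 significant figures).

77.3 Ω

X_C = 1/(ωC) = 43.4 Ω
Z = 64.0 − j43.4 Ω
|Z| = √(64.0² + 43.4²) = 77.3 Ω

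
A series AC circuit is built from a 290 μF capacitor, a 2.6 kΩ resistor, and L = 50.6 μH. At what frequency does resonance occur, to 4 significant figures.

1.314 kHz

ω₀ = 1/√(LC) = 1/√(5.06e-05 × 0.00029) = 8255 rad/s
f₀ = ω₀/(2π) = 1.314 kHz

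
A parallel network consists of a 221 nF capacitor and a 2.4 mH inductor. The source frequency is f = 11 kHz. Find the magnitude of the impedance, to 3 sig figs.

ω = 2πf = 69120 rad/s
X_L = ωL = 166 Ω
X_C = 1/(ωC) = 65.5 Ω
Parallel: admittances add. Y = 1/(jωL) + jωC
Y = (0 + j0.00925) S
|Y| = 0.00925 S → |Z| = 1/|Y| = 108 Ω, ∠Z = −∠Y = -90.0°

108 Ω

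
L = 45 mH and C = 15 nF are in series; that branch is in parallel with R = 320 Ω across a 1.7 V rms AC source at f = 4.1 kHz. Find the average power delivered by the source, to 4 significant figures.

ω = 2πf = 25760 rad/s
X_L = ωL = 1159 Ω
X_C = 1/(ωC) = 2588 Ω
Branch 1: Z₁ = R = 320.0 Ω
Branch 2 (series LC): Z₂ = j(X_L − X_C) = −j1429 Ω
Parallel: Z = Z₁Z₂/(Z₁+Z₂), |Z| = 312.3 Ω, ∠Z = -12.63°
I = V/|Z| = 5.444 mA
P = VI cos φ = 1.7 × 0.005444 × cos(-12.63°) = 9.031 mW

9.031 mW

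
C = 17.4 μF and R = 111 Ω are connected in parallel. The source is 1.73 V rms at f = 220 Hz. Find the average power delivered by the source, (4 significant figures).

26.96 mW

ω = 2πf = 1382 rad/s
X_C = 1/(ωC) = 41.58 Ω
Parallel: admittances add. Y = 1/R + jωC
Y = (0.009009 + j0.02405) S
|Y| = 0.02568 S → |Z| = 1/|Y| = 38.93 Ω, ∠Z = −∠Y = -69.47°
I = V/|Z| = 44.43 mA
P = VI cos φ = 1.73 × 0.04443 × cos(-69.47°) = 26.96 mW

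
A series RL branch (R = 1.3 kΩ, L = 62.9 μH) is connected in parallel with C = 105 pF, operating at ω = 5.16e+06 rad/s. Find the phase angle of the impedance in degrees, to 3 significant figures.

X_L = ωL = 325 Ω
X_C = 1/(ωC) = 1850 Ω
Branch 1 (R+jX_L): Z₁ = 1300 + j325 Ω, |Z₁| = 1340 Ω
Branch 2 (−jX_C): Z₂ = −j1850 Ω
Parallel: Z = Z₁Z₂/(Z₁+Z₂), |Z| = 1240 Ω, ∠Z = -26.5°

-26.5°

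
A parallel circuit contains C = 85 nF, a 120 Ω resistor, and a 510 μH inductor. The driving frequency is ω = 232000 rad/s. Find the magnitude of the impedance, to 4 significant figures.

71.35 Ω

X_L = ωL = 118.3 Ω
X_C = 1/(ωC) = 50.71 Ω
Parallel: admittances add. Y = 1/R + 1/(jωL) + jωC
Y = (0.008333 + j0.01127) S
|Y| = 0.01401 S → |Z| = 1/|Y| = 71.35 Ω, ∠Z = −∠Y = -53.52°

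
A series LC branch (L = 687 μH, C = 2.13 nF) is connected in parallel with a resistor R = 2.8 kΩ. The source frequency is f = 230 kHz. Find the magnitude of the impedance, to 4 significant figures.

ω = 2πf = 1.445e+06 rad/s
X_L = ωL = 992.8 Ω
X_C = 1/(ωC) = 324.9 Ω
Branch 1: Z₁ = R = 2800 Ω
Branch 2 (series LC): Z₂ = j(X_L − X_C) = j667.9 Ω
Parallel: Z = Z₁Z₂/(Z₁+Z₂), |Z| = 649.7 Ω, ∠Z = 76.58°

649.7 Ω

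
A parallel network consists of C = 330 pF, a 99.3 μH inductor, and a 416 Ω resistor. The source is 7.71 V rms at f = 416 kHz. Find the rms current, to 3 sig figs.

ω = 2πf = 2.614e+06 rad/s
X_L = ωL = 260 Ω
X_C = 1/(ωC) = 1160 Ω
Parallel: admittances add. Y = 1/R + 1/(jωL) + jωC
Y = (0.00240 − j0.00299) S
|Y| = 0.00384 S → |Z| = 1/|Y| = 261 Ω, ∠Z = −∠Y = 51.2°
I = V/|Z| = 7.71/261 = 29.6 mA

29.6 mA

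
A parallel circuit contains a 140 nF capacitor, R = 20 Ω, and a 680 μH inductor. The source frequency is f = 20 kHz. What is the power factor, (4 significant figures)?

ω = 2πf = 125700 rad/s
X_L = ωL = 85.45 Ω
X_C = 1/(ωC) = 56.84 Ω
Parallel: admittances add. Y = 1/R + 1/(jωL) + jωC
Y = (0.05000 + j0.005890) S
|Y| = 0.05035 S → |Z| = 1/|Y| = 19.86 Ω, ∠Z = −∠Y = -6.719°
cos φ = cos(-6.719°) = 0.9931

0.9931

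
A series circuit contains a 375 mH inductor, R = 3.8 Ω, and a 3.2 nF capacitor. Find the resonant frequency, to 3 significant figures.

4.59 kHz

ω₀ = 1/√(LC) = 1/√(0.375 × 3.2e-09) = 28870 rad/s
f₀ = ω₀/(2π) = 4.59 kHz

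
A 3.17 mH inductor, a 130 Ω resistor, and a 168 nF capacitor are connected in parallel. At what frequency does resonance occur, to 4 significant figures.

6.897 kHz

ω₀ = 1/√(LC) = 1/√(0.00317 × 1.68e-07) = 43330 rad/s
f₀ = ω₀/(2π) = 6.897 kHz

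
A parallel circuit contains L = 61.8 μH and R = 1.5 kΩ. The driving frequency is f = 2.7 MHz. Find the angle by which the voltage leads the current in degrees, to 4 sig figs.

ω = 2πf = 1.696e+07 rad/s
X_L = ωL = 1048 Ω
Parallel: admittances add. Y = 1/R + 1/(jωL)
Y = (0.0006667 − j0.0009538) S
|Y| = 0.001164 S → |Z| = 1/|Y| = 859.3 Ω, ∠Z = −∠Y = 55.05°

55.05°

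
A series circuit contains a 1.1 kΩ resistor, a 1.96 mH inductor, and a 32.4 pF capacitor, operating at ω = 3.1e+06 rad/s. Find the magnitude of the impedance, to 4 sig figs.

4033 Ω

X_L = ωL = 6076 Ω
X_C = 1/(ωC) = 9956 Ω
Net reactance X = X_L − X_C = -3880 Ω
Z = 1100 − j3880 Ω
|Z| = √(1100² + 3880²) = 4033 Ω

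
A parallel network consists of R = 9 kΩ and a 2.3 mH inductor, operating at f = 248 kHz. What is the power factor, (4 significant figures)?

0.3700

ω = 2πf = 1.558e+06 rad/s
X_L = ωL = 3584 Ω
Parallel: admittances add. Y = 1/R + 1/(jωL)
Y = (0.0001111 − j0.0002790) S
|Y| = 0.0003003 S → |Z| = 1/|Y| = 3330 Ω, ∠Z = −∠Y = 68.29°
cos φ = cos(68.29°) = 0.3700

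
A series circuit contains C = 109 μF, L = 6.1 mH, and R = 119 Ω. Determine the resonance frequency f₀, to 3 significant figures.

195 Hz

ω₀ = 1/√(LC) = 1/√(0.0061 × 0.000109) = 1226 rad/s
f₀ = ω₀/(2π) = 195 Hz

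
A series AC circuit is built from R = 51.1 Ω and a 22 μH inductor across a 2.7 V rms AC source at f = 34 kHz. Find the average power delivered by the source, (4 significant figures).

ω = 2πf = 213600 rad/s
X_L = ωL = 4.700 Ω
Z = 51.10 + j4.700 Ω
|Z| = √(51.10² + 4.700²) = 51.32 Ω
∠Z = arctan(4.700/51.10) = 5.255°
I = V/|Z| = 52.62 mA
P = VI cos φ = 2.7 × 0.05262 × cos(5.255°) = 141.5 mW

141.5 mW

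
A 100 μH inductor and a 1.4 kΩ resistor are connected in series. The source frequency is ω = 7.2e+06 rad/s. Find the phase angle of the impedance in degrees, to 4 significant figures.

27.22°

X_L = ωL = 720.0 Ω
Z = 1400 + j720.0 Ω
|Z| = √(1400² + 720.0²) = 1574 Ω
∠Z = arctan(720.0/1400) = 27.22°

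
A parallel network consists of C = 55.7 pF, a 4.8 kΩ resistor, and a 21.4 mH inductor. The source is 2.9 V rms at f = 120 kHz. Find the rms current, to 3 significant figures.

ω = 2πf = 754000 rad/s
X_L = ωL = 16100 Ω
X_C = 1/(ωC) = 23800 Ω
Parallel: admittances add. Y = 1/R + 1/(jωL) + jωC
Y = (0.000208 − j2e-05) S
|Y| = 0.000209 S → |Z| = 1/|Y| = 4780 Ω, ∠Z = −∠Y = 5.48°
I = V/|Z| = 2.9/4780 = 607 μA

607 μA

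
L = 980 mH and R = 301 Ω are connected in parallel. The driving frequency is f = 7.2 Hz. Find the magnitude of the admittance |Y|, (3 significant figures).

22.8 mS

ω = 2πf = 45.24 rad/s
X_L = ωL = 44.3 Ω
Parallel: admittances add. Y = 1/R + 1/(jωL)
Y = (0.00332 − j0.0226) S
|Y| = 0.0228 S → |Z| = 1/|Y| = 43.9 Ω, ∠Z = −∠Y = 81.6°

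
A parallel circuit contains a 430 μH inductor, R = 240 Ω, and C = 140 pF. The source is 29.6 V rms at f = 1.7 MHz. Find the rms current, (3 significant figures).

129 mA

ω = 2πf = 1.068e+07 rad/s
X_L = ωL = 4590 Ω
X_C = 1/(ωC) = 669 Ω
Parallel: admittances add. Y = 1/R + 1/(jωL) + jωC
Y = (0.00417 + j0.00128) S
|Y| = 0.00436 S → |Z| = 1/|Y| = 229 Ω, ∠Z = −∠Y = -17.0°
I = V/|Z| = 29.6/229 = 129 mA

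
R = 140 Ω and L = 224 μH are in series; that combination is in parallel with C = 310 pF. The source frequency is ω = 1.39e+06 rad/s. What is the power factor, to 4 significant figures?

0.4725

X_L = ωL = 311.4 Ω
X_C = 1/(ωC) = 2321 Ω
Branch 1 (R+jX_L): Z₁ = 140.0 + j311.4 Ω, |Z₁| = 341.4 Ω
Branch 2 (−jX_C): Z₂ = −j2321 Ω
Parallel: Z = Z₁Z₂/(Z₁+Z₂), |Z| = 393.3 Ω, ∠Z = 61.80°
cos φ = cos(61.80°) = 0.4725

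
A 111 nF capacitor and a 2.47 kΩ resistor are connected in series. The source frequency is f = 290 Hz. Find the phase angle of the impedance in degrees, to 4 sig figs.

-63.45°

ω = 2πf = 1822 rad/s
X_C = 1/(ωC) = 4944 Ω
Z = 2470 − j4944 Ω
|Z| = √(2470² + 4944²) = 5527 Ω
∠Z = arctan(-4944/2470) = -63.45°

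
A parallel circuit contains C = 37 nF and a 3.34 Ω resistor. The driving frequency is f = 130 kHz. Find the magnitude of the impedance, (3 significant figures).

ω = 2πf = 816800 rad/s
X_C = 1/(ωC) = 33.1 Ω
Parallel: admittances add. Y = 1/R + jωC
Y = (0.299 + j0.0302) S
|Y| = 0.301 S → |Z| = 1/|Y| = 3.32 Ω, ∠Z = −∠Y = -5.76°

3.32 Ω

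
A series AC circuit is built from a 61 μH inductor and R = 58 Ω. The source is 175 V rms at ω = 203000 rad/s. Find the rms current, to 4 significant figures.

X_L = ωL = 12.38 Ω
Z = 58.00 + j12.38 Ω
|Z| = √(58.00² + 12.38²) = 59.31 Ω
I = V/|Z| = 175/59.31 = 2.951 A

2.951 A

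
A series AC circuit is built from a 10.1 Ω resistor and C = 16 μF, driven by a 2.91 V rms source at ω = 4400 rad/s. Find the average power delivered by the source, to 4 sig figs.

281.5 mW

X_C = 1/(ωC) = 14.20 Ω
Z = 10.10 − j14.20 Ω
|Z| = √(10.10² + 14.20²) = 17.43 Ω
∠Z = arctan(-14.20/10.10) = -54.59°
I = V/|Z| = 167.0 mA
P = VI cos φ = 2.91 × 0.1670 × cos(-54.59°) = 281.5 mW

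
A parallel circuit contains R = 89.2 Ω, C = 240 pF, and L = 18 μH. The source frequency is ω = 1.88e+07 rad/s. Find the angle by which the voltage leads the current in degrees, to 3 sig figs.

X_L = ωL = 338 Ω
X_C = 1/(ωC) = 222 Ω
Parallel: admittances add. Y = 1/R + 1/(jωL) + jωC
Y = (0.0112 + j0.00156) S
|Y| = 0.0113 S → |Z| = 1/|Y| = 88.4 Ω, ∠Z = −∠Y = -7.91°

-7.91°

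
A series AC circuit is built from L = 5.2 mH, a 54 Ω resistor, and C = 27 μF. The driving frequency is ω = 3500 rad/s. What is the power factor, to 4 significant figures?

X_L = ωL = 18.20 Ω
X_C = 1/(ωC) = 10.58 Ω
Net reactance X = X_L − X_C = 7.618 Ω
Z = 54.00 + j7.618 Ω
|Z| = √(54.00² + 7.618²) = 54.53 Ω
∠Z = arctan(7.618/54.00) = 8.030°
cos φ = cos(8.030°) = 0.9902

0.9902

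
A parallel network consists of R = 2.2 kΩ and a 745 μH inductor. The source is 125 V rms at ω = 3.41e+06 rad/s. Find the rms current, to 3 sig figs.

75.2 mA

X_L = ωL = 2540 Ω
Parallel: admittances add. Y = 1/R + 1/(jωL)
Y = (0.000455 − j0.000394) S
|Y| = 0.000601 S → |Z| = 1/|Y| = 1660 Ω, ∠Z = −∠Y = 40.9°
I = V/|Z| = 125/1660 = 75.2 mA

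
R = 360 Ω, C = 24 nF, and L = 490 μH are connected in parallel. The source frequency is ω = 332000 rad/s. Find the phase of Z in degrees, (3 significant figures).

X_L = ωL = 163 Ω
X_C = 1/(ωC) = 126 Ω
Parallel: admittances add. Y = 1/R + 1/(jωL) + jωC
Y = (0.00278 + j0.00182) S
|Y| = 0.00332 S → |Z| = 1/|Y| = 301 Ω, ∠Z = −∠Y = -33.2°

-33.2°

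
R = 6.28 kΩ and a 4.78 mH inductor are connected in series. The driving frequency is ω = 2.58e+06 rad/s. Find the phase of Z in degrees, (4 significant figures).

63.01°

X_L = ωL = 12330 Ω
Z = 6280 + j12330 Ω
|Z| = √(6280² + 12330²) = 13840 Ω
∠Z = arctan(12330/6280) = 63.01°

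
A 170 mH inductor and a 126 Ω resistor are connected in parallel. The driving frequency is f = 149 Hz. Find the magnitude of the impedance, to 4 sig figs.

ω = 2πf = 936.2 rad/s
X_L = ωL = 159.2 Ω
Parallel: admittances add. Y = 1/R + 1/(jωL)
Y = (0.007937 − j0.006283) S
|Y| = 0.01012 S → |Z| = 1/|Y| = 98.79 Ω, ∠Z = −∠Y = 38.37°

98.79 Ω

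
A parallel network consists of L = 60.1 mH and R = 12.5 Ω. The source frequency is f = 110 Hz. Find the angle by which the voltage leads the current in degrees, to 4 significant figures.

16.75°

ω = 2πf = 691.2 rad/s
X_L = ωL = 41.54 Ω
Parallel: admittances add. Y = 1/R + 1/(jωL)
Y = (0.08000 − j0.02407) S
|Y| = 0.08354 S → |Z| = 1/|Y| = 11.97 Ω, ∠Z = −∠Y = 16.75°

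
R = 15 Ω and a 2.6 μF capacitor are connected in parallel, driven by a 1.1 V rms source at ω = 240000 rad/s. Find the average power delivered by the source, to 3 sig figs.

X_C = 1/(ωC) = 1.60 Ω
Parallel: admittances add. Y = 1/R + jωC
Y = (0.0667 + j0.624) S
|Y| = 0.628 S → |Z| = 1/|Y| = 1.59 Ω, ∠Z = −∠Y = -83.9°
I = V/|Z| = 690 mA
P = VI cos φ = 1.1 × 0.690 × cos(-83.9°) = 80.7 mW

80.7 mW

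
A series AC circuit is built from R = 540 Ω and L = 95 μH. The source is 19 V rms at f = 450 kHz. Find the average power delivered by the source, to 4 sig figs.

535.9 mW

ω = 2πf = 2.827e+06 rad/s
X_L = ωL = 268.6 Ω
Z = 540.0 + j268.6 Ω
|Z| = √(540.0² + 268.6²) = 603.1 Ω
∠Z = arctan(268.6/540.0) = 26.45°
I = V/|Z| = 31.50 mA
P = VI cos φ = 19 × 0.03150 × cos(26.45°) = 535.9 mW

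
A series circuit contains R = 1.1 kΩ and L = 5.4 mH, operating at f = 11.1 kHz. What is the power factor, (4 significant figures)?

ω = 2πf = 69740 rad/s
X_L = ωL = 376.6 Ω
Z = 1100 + j376.6 Ω
|Z| = √(1100² + 376.6²) = 1163 Ω
∠Z = arctan(376.6/1100) = 18.90°
cos φ = cos(18.90°) = 0.9461

0.9461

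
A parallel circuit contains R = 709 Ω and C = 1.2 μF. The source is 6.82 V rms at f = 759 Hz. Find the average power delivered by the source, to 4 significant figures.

ω = 2πf = 4769 rad/s
X_C = 1/(ωC) = 174.7 Ω
Parallel: admittances add. Y = 1/R + jωC
Y = (0.001410 + j0.005723) S
|Y| = 0.005894 S → |Z| = 1/|Y| = 169.7 Ω, ∠Z = −∠Y = -76.15°
I = V/|Z| = 40.20 mA
P = VI cos φ = 6.82 × 0.04020 × cos(-76.15°) = 65.60 mW

65.60 mW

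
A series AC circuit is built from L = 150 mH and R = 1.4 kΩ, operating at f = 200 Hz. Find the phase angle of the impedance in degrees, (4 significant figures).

ω = 2πf = 1257 rad/s
X_L = ωL = 188.5 Ω
Z = 1400 + j188.5 Ω
|Z| = √(1400² + 188.5²) = 1413 Ω
∠Z = arctan(188.5/1400) = 7.668°

7.668°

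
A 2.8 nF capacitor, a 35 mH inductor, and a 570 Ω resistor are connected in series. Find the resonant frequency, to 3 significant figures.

ω₀ = 1/√(LC) = 1/√(0.035 × 2.8e-09) = 101000 rad/s
f₀ = ω₀/(2π) = 16.1 kHz

16.1 kHz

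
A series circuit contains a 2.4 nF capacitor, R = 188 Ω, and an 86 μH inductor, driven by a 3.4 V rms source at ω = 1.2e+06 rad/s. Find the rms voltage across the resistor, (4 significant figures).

2.075 V

X_L = ωL = 103.2 Ω
X_C = 1/(ωC) = 347.2 Ω
Net reactance X = X_L − X_C = -244.0 Ω
Z = 188.0 − j244.0 Ω
|Z| = √(188.0² + 244.0²) = 308.0 Ω
I = V/|Z| = 11.04 mA
V_R = I·|Z_R| = 0.01104 × 188.0 = 2.075 V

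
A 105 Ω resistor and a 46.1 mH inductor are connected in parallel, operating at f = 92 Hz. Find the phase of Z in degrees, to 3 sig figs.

75.8°

ω = 2πf = 578.1 rad/s
X_L = ωL = 26.6 Ω
Parallel: admittances add. Y = 1/R + 1/(jωL)
Y = (0.00952 − j0.0375) S
|Y| = 0.0387 S → |Z| = 1/|Y| = 25.8 Ω, ∠Z = −∠Y = 75.8°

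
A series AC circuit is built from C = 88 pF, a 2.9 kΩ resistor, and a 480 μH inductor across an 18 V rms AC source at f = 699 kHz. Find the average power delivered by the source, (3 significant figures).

ω = 2πf = 4.392e+06 rad/s
X_L = ωL = 2110 Ω
X_C = 1/(ωC) = 2590 Ω
Net reactance X = X_L − X_C = -479 Ω
Z = 2900 − j479 Ω
|Z| = √(2900² + 479²) = 2940 Ω
∠Z = arctan(-479/2900) = -9.38°
I = V/|Z| = 6.12 mA
P = VI cos φ = 18 × 0.00612 × cos(-9.38°) = 109 mW

109 mW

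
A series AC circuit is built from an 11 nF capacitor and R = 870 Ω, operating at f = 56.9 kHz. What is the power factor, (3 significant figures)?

0.960

ω = 2πf = 357500 rad/s
X_C = 1/(ωC) = 254 Ω
Z = 870 − j254 Ω
|Z| = √(870² + 254²) = 906 Ω
∠Z = arctan(-254/870) = -16.3°
cos φ = cos(-16.3°) = 0.960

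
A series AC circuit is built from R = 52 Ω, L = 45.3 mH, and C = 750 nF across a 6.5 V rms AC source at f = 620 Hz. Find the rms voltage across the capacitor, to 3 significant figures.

ω = 2πf = 3896 rad/s
X_L = ωL = 176 Ω
X_C = 1/(ωC) = 342 Ω
Net reactance X = X_L − X_C = -166 Ω
Z = 52.0 − j166 Ω
|Z| = √(52.0² + 166²) = 174 Ω
I = V/|Z| = 37.4 mA
V_C = I·|Z_C| = 0.0374 × 342 = 12.8 V

12.8 V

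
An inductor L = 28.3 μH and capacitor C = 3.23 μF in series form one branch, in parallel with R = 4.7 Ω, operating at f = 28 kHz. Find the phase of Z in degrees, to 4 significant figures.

ω = 2πf = 175900 rad/s
X_L = ωL = 4.979 Ω
X_C = 1/(ωC) = 1.760 Ω
Branch 1: Z₁ = R = 4.700 Ω
Branch 2 (series LC): Z₂ = j(X_L − X_C) = j3.219 Ω
Parallel: Z = Z₁Z₂/(Z₁+Z₂), |Z| = 2.656 Ω, ∠Z = 55.59°

55.59°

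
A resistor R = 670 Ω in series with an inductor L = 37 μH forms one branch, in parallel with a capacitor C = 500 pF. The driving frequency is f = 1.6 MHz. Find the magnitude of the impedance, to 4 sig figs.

220.3 Ω

ω = 2πf = 1.005e+07 rad/s
X_L = ωL = 372.0 Ω
X_C = 1/(ωC) = 198.9 Ω
Branch 1 (R+jX_L): Z₁ = 670.0 + j372.0 Ω, |Z₁| = 766.3 Ω
Branch 2 (−jX_C): Z₂ = −j198.9 Ω
Parallel: Z = Z₁Z₂/(Z₁+Z₂), |Z| = 220.3 Ω, ∠Z = -75.44°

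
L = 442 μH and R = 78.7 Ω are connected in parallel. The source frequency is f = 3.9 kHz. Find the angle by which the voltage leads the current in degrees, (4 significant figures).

82.16°

ω = 2πf = 24500 rad/s
X_L = ωL = 10.83 Ω
Parallel: admittances add. Y = 1/R + 1/(jωL)
Y = (0.01271 − j0.09233) S
|Y| = 0.09320 S → |Z| = 1/|Y| = 10.73 Ω, ∠Z = −∠Y = 82.16°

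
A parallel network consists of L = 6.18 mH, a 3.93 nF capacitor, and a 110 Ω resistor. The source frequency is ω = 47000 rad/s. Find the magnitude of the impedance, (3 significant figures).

X_L = ωL = 290 Ω
X_C = 1/(ωC) = 5410 Ω
Parallel: admittances add. Y = 1/R + 1/(jωL) + jωC
Y = (0.00909 − j0.00326) S
|Y| = 0.00966 S → |Z| = 1/|Y| = 104 Ω, ∠Z = −∠Y = 19.7°

104 Ω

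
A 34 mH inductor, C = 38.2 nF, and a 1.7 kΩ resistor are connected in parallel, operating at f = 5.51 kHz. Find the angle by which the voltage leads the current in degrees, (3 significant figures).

ω = 2πf = 34620 rad/s
X_L = ωL = 1180 Ω
X_C = 1/(ωC) = 756 Ω
Parallel: admittances add. Y = 1/R + 1/(jωL) + jωC
Y = (0.000588 + j0.000473) S
|Y| = 0.000755 S → |Z| = 1/|Y| = 1320 Ω, ∠Z = −∠Y = -38.8°

-38.8°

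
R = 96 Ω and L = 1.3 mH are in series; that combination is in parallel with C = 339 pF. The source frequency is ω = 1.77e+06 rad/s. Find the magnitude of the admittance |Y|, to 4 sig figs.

X_L = ωL = 2301 Ω
X_C = 1/(ωC) = 1667 Ω
Branch 1 (R+jX_L): Z₁ = 96.00 + j2301 Ω, |Z₁| = 2303 Ω
Branch 2 (−jX_C): Z₂ = −j1667 Ω
Parallel: Z = Z₁Z₂/(Z₁+Z₂), |Z| = 5982 Ω, ∠Z = -83.78°
|Y| = 1/|Z| = 167.2 μS

167.2 μS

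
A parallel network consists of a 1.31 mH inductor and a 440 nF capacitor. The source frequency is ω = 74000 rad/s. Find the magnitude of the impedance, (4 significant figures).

44.96 Ω

X_L = ωL = 96.94 Ω
X_C = 1/(ωC) = 30.71 Ω
Parallel: admittances add. Y = 1/(jωL) + jωC
Y = (0 + j0.02224) S
|Y| = 0.02224 S → |Z| = 1/|Y| = 44.96 Ω, ∠Z = −∠Y = -90.00°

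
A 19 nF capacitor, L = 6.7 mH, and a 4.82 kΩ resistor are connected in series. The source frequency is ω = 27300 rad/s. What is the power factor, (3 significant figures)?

0.940

X_L = ωL = 183 Ω
X_C = 1/(ωC) = 1930 Ω
Net reactance X = X_L − X_C = -1740 Ω
Z = 4820 − j1740 Ω
|Z| = √(4820² + 1740²) = 5130 Ω
∠Z = arctan(-1740/4820) = -19.9°
cos φ = cos(-19.9°) = 0.940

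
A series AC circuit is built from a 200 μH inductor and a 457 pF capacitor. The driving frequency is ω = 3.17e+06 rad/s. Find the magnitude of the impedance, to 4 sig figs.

X_L = ωL = 634.0 Ω
X_C = 1/(ωC) = 690.3 Ω
Net reactance X = X_L − X_C = -56.28 Ω
Z = − j56.28 Ω
|Z| = √(0² + 56.28²) = 56.28 Ω

56.28 Ω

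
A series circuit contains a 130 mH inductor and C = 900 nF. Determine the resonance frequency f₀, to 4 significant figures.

ω₀ = 1/√(LC) = 1/√(0.13 × 9e-07) = 2924 rad/s
f₀ = ω₀/(2π) = 465.3 Hz

465.3 Hz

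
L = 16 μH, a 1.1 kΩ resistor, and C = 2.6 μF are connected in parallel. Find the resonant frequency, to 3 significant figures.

ω₀ = 1/√(LC) = 1/√(1.6e-05 × 2.6e-06) = 155000 rad/s
f₀ = ω₀/(2π) = 24.7 kHz

24.7 kHz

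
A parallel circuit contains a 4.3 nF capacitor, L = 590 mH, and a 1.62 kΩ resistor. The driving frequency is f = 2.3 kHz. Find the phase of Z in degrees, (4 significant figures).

ω = 2πf = 14450 rad/s
X_L = ωL = 8526 Ω
X_C = 1/(ωC) = 16090 Ω
Parallel: admittances add. Y = 1/R + 1/(jωL) + jωC
Y = (0.0006173 − j5.514e-05) S
|Y| = 0.0006197 S → |Z| = 1/|Y| = 1614 Ω, ∠Z = −∠Y = 5.105°

5.105°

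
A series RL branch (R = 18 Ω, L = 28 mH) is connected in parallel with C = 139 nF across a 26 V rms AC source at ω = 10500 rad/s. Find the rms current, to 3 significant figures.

X_L = ωL = 294 Ω
X_C = 1/(ωC) = 685 Ω
Branch 1 (R+jX_L): Z₁ = 18.0 + j294 Ω, |Z₁| = 295 Ω
Branch 2 (−jX_C): Z₂ = −j685 Ω
Parallel: Z = Z₁Z₂/(Z₁+Z₂), |Z| = 515 Ω, ∠Z = 83.9°
I = V/|Z| = 26/515 = 50.4 mA

50.4 mA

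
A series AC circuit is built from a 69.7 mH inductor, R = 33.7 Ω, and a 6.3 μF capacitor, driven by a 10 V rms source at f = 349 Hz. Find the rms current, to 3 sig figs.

ω = 2πf = 2193 rad/s
X_L = ωL = 153 Ω
X_C = 1/(ωC) = 72.4 Ω
Net reactance X = X_L − X_C = 80.5 Ω
Z = 33.7 + j80.5 Ω
|Z| = √(33.7² + 80.5²) = 87.2 Ω
I = V/|Z| = 10/87.2 = 115 mA

115 mA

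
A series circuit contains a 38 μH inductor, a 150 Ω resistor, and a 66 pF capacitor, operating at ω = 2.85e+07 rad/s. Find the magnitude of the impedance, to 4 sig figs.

571.4 Ω

X_L = ωL = 1083 Ω
X_C = 1/(ωC) = 531.6 Ω
Net reactance X = X_L − X_C = 551.4 Ω
Z = 150.0 + j551.4 Ω
|Z| = √(150.0² + 551.4²) = 571.4 Ω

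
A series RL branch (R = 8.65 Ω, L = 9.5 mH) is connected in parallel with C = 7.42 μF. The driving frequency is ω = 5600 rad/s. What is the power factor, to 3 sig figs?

0.127

X_L = ωL = 53.2 Ω
X_C = 1/(ωC) = 24.1 Ω
Branch 1 (R+jX_L): Z₁ = 8.65 + j53.2 Ω, |Z₁| = 53.9 Ω
Branch 2 (−jX_C): Z₂ = −j24.1 Ω
Parallel: Z = Z₁Z₂/(Z₁+Z₂), |Z| = 42.7 Ω, ∠Z = -82.7°
cos φ = cos(-82.7°) = 0.127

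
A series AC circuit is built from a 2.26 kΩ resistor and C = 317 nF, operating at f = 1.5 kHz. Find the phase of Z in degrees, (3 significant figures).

-8.42°

ω = 2πf = 9425 rad/s
X_C = 1/(ωC) = 335 Ω
Z = 2260 − j335 Ω
|Z| = √(2260² + 335²) = 2280 Ω
∠Z = arctan(-335/2260) = -8.42°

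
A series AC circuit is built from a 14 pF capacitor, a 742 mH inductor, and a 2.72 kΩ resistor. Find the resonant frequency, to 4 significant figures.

ω₀ = 1/√(LC) = 1/√(0.742 × 1.4e-11) = 310300 rad/s
f₀ = ω₀/(2π) = 49.38 kHz

49.38 kHz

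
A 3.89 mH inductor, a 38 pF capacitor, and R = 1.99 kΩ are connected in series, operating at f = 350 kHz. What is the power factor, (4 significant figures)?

ω = 2πf = 2.199e+06 rad/s
X_L = ωL = 8555 Ω
X_C = 1/(ωC) = 11970 Ω
Net reactance X = X_L − X_C = -3412 Ω
Z = 1990 − j3412 Ω
|Z| = √(1990² + 3412²) = 3950 Ω
∠Z = arctan(-3412/1990) = -59.75°
cos φ = cos(-59.75°) = 0.5038

0.5038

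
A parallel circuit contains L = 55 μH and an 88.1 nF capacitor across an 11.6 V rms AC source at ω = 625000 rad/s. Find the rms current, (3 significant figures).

301 mA

X_L = ωL = 34.4 Ω
X_C = 1/(ωC) = 18.2 Ω
Parallel: admittances add. Y = 1/(jωL) + jωC
Y = (0 + j0.0260) S
|Y| = 0.0260 S → |Z| = 1/|Y| = 38.5 Ω, ∠Z = −∠Y = -90.0°
I = V/|Z| = 11.6/38.5 = 301 mA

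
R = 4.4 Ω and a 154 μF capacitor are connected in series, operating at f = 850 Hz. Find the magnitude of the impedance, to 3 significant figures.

4.56 Ω

ω = 2πf = 5341 rad/s
X_C = 1/(ωC) = 1.22 Ω
Z = 4.40 − j1.22 Ω
|Z| = √(4.40² + 1.22²) = 4.56 Ω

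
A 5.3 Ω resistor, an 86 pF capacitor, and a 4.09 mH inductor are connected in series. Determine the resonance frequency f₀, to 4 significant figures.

ω₀ = 1/√(LC) = 1/√(0.00409 × 8.6e-11) = 1.686e+06 rad/s
f₀ = ω₀/(2π) = 268.4 kHz

268.4 kHz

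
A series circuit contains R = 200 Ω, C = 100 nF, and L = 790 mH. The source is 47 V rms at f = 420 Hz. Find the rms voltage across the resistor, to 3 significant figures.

5.48 V

ω = 2πf = 2639 rad/s
X_L = ωL = 2080 Ω
X_C = 1/(ωC) = 3790 Ω
Net reactance X = X_L − X_C = -1700 Ω
Z = 200 − j1700 Ω
|Z| = √(200² + 1700²) = 1720 Ω
I = V/|Z| = 27.4 mA
V_R = I·|Z_R| = 0.0274 × 200 = 5.48 V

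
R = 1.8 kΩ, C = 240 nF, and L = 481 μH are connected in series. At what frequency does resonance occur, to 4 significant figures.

ω₀ = 1/√(LC) = 1/√(0.000481 × 2.4e-07) = 93070 rad/s
f₀ = ω₀/(2π) = 14.81 kHz

14.81 kHz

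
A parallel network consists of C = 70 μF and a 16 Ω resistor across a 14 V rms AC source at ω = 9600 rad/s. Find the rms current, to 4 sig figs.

X_C = 1/(ωC) = 1.488 Ω
Parallel: admittances add. Y = 1/R + jωC
Y = (0.06250 + j0.6720) S
|Y| = 0.6749 S → |Z| = 1/|Y| = 1.482 Ω, ∠Z = −∠Y = -84.69°
I = V/|Z| = 14/1.482 = 9.449 A

9.449 A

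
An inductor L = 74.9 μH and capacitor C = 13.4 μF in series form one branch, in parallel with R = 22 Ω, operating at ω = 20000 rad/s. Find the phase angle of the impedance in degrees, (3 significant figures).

X_L = ωL = 1.50 Ω
X_C = 1/(ωC) = 3.73 Ω
Branch 1: Z₁ = R = 22.0 Ω
Branch 2 (series LC): Z₂ = j(X_L − X_C) = −j2.23 Ω
Parallel: Z = Z₁Z₂/(Z₁+Z₂), |Z| = 2.22 Ω, ∠Z = -84.2°

-84.2°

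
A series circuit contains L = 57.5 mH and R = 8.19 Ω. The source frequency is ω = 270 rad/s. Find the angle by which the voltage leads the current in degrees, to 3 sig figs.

X_L = ωL = 15.5 Ω
Z = 8.19 + j15.5 Ω
|Z| = √(8.19² + 15.5²) = 17.6 Ω
∠Z = arctan(15.5/8.19) = 62.2°

62.2°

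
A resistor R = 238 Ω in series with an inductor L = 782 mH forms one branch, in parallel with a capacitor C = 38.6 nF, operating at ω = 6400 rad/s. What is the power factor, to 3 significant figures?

0.195

X_L = ωL = 5000 Ω
X_C = 1/(ωC) = 4050 Ω
Branch 1 (R+jX_L): Z₁ = 238 + j5000 Ω, |Z₁| = 5010 Ω
Branch 2 (−jX_C): Z₂ = −j4050 Ω
Parallel: Z = Z₁Z₂/(Z₁+Z₂), |Z| = 20600 Ω, ∠Z = -78.8°
cos φ = cos(-78.8°) = 0.195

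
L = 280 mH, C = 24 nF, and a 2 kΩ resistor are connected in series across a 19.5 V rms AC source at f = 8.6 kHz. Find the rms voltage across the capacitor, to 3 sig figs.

ω = 2πf = 54040 rad/s
X_L = ωL = 15100 Ω
X_C = 1/(ωC) = 771 Ω
Net reactance X = X_L − X_C = 14400 Ω
Z = 2000 + j14400 Ω
|Z| = √(2000² + 14400²) = 14500 Ω
I = V/|Z| = 1.35 mA
V_C = I·|Z_C| = 0.00135 × 771 = 1.04 V

1.04 V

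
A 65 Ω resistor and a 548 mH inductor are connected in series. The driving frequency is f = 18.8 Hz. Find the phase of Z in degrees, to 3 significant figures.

ω = 2πf = 118.1 rad/s
X_L = ωL = 64.7 Ω
Z = 65.0 + j64.7 Ω
|Z| = √(65.0² + 64.7²) = 91.7 Ω
∠Z = arctan(64.7/65.0) = 44.9°

44.9°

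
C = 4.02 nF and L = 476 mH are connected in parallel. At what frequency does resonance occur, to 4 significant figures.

3.638 kHz

ω₀ = 1/√(LC) = 1/√(0.476 × 4.02e-09) = 22860 rad/s
f₀ = ω₀/(2π) = 3.638 kHz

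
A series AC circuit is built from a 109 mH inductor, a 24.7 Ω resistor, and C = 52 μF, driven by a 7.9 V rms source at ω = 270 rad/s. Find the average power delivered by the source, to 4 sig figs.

654.0 mW

X_L = ωL = 29.43 Ω
X_C = 1/(ωC) = 71.23 Ω
Net reactance X = X_L − X_C = -41.80 Ω
Z = 24.70 − j41.80 Ω
|Z| = √(24.70² + 41.80²) = 48.55 Ω
∠Z = arctan(-41.80/24.70) = -59.42°
I = V/|Z| = 162.7 mA
P = VI cos φ = 7.9 × 0.1627 × cos(-59.42°) = 654.0 mW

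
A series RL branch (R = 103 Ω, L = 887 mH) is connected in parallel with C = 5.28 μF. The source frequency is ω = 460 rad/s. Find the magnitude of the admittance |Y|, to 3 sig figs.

X_L = ωL = 408 Ω
X_C = 1/(ωC) = 412 Ω
Branch 1 (R+jX_L): Z₁ = 103 + j408 Ω, |Z₁| = 421 Ω
Branch 2 (−jX_C): Z₂ = −j412 Ω
Parallel: Z = Z₁Z₂/(Z₁+Z₂), |Z| = 1680 Ω, ∠Z = -12.1°
|Y| = 1/|Z| = 595 μS

595 μS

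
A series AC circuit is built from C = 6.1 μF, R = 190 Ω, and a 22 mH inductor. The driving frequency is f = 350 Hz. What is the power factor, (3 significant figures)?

ω = 2πf = 2199 rad/s
X_L = ωL = 48.4 Ω
X_C = 1/(ωC) = 74.5 Ω
Net reactance X = X_L − X_C = -26.2 Ω
Z = 190 − j26.2 Ω
|Z| = √(190² + 26.2²) = 192 Ω
∠Z = arctan(-26.2/190) = -7.84°
cos φ = cos(-7.84°) = 0.991

0.991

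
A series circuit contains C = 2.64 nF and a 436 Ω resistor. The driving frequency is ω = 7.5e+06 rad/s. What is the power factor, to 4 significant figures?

X_C = 1/(ωC) = 50.51 Ω
Z = 436.0 − j50.51 Ω
|Z| = √(436.0² + 50.51²) = 438.9 Ω
∠Z = arctan(-50.51/436.0) = -6.608°
cos φ = cos(-6.608°) = 0.9934

0.9934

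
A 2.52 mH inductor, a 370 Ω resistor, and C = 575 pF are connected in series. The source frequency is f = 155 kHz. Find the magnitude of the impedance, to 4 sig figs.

764.0 Ω

ω = 2πf = 973900 rad/s
X_L = ωL = 2454 Ω
X_C = 1/(ωC) = 1786 Ω
Net reactance X = X_L − X_C = 668.5 Ω
Z = 370.0 + j668.5 Ω
|Z| = √(370.0² + 668.5²) = 764.0 Ω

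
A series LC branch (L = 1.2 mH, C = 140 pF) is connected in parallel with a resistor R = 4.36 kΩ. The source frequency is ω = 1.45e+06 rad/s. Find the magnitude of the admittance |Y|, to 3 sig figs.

389 μS

X_L = ωL = 1740 Ω
X_C = 1/(ωC) = 4930 Ω
Branch 1: Z₁ = R = 4360 Ω
Branch 2 (series LC): Z₂ = j(X_L − X_C) = −j3190 Ω
Parallel: Z = Z₁Z₂/(Z₁+Z₂), |Z| = 2570 Ω, ∠Z = -53.8°
|Y| = 1/|Z| = 389 μS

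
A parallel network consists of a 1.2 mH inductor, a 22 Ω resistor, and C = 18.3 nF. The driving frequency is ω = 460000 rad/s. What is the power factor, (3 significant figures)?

0.990

X_L = ωL = 552 Ω
X_C = 1/(ωC) = 119 Ω
Parallel: admittances add. Y = 1/R + 1/(jωL) + jωC
Y = (0.0455 + j0.00661) S
|Y| = 0.0459 S → |Z| = 1/|Y| = 21.8 Ω, ∠Z = −∠Y = -8.27°
cos φ = cos(-8.27°) = 0.990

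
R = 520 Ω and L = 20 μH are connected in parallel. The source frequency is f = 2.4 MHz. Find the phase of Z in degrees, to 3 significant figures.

59.9°

ω = 2πf = 1.508e+07 rad/s
X_L = ωL = 302 Ω
Parallel: admittances add. Y = 1/R + 1/(jωL)
Y = (0.00192 − j0.00332) S
|Y| = 0.00383 S → |Z| = 1/|Y| = 261 Ω, ∠Z = −∠Y = 59.9°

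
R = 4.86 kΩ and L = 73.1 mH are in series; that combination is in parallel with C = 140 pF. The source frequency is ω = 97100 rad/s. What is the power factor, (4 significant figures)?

0.6236

X_L = ωL = 7098 Ω
X_C = 1/(ωC) = 73560 Ω
Branch 1 (R+jX_L): Z₁ = 4860 + j7098 Ω, |Z₁| = 8602 Ω
Branch 2 (−jX_C): Z₂ = −j73560 Ω
Parallel: Z = Z₁Z₂/(Z₁+Z₂), |Z| = 9496 Ω, ∠Z = 51.42°
cos φ = cos(51.42°) = 0.6236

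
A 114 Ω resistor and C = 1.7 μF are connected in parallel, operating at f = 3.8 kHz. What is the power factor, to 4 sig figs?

0.2112

ω = 2πf = 23880 rad/s
X_C = 1/(ωC) = 24.64 Ω
Parallel: admittances add. Y = 1/R + jωC
Y = (0.008772 + j0.04059) S
|Y| = 0.04153 S → |Z| = 1/|Y| = 24.08 Ω, ∠Z = −∠Y = -77.81°
cos φ = cos(-77.81°) = 0.2112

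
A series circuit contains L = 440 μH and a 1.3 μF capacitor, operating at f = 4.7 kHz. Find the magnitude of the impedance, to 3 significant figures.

ω = 2πf = 29530 rad/s
X_L = ωL = 13.0 Ω
X_C = 1/(ωC) = 26.0 Ω
Net reactance X = X_L − X_C = -13.1 Ω
Z = − j13.1 Ω
|Z| = √(0² + 13.1²) = 13.1 Ω

13.1 Ω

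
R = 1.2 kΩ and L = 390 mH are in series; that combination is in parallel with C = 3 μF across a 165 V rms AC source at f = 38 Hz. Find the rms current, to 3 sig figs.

ω = 2πf = 238.8 rad/s
X_L = ωL = 93.1 Ω
X_C = 1/(ωC) = 1400 Ω
Branch 1 (R+jX_L): Z₁ = 1200 + j93.1 Ω, |Z₁| = 1200 Ω
Branch 2 (−jX_C): Z₂ = −j1400 Ω
Parallel: Z = Z₁Z₂/(Z₁+Z₂), |Z| = 949 Ω, ∠Z = -38.2°
I = V/|Z| = 165/949 = 174 mA

174 mA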